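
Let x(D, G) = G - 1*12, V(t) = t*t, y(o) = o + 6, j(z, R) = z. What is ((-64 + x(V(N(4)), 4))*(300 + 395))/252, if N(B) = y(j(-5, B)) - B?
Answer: -1390/7 ≈ -198.57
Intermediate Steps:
y(o) = 6 + o
N(B) = 1 - B (N(B) = (6 - 5) - B = 1 - B)
V(t) = t²
x(D, G) = -12 + G (x(D, G) = G - 12 = -12 + G)
((-64 + x(V(N(4)), 4))*(300 + 395))/252 = ((-64 + (-12 + 4))*(300 + 395))/252 = ((-64 - 8)*695)*(1/252) = -72*695*(1/252) = -50040*1/252 = -1390/7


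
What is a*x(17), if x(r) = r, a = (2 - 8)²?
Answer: 612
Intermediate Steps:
a = 36 (a = (-6)² = 36)
a*x(17) = 36*17 = 612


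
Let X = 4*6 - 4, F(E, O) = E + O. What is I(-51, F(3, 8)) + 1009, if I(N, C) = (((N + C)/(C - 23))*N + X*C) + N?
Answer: 1008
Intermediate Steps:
X = 20 (X = 24 - 4 = 20)
I(N, C) = N + 20*C + N*(C + N)/(-23 + C) (I(N, C) = (((N + C)/(C - 23))*N + 20*C) + N = (((C + N)/(-23 + C))*N + 20*C) + N = (N*(C + N)/(-23 + C) + 20*C) + N = (20*C + N*(C + N)/(-23 + C)) + N = N + 20*C + N*(C + N)/(-23 + C))
I(-51, F(3, 8)) + 1009 = ((-51)² - 460*(3 + 8) - 23*(-51) + 20*(3 + 8)² + 2*(3 + 8)*(-51))/(-23 + (3 + 8)) + 1009 = (2601 - 460*11 + 1173 + 20*11² + 2*11*(-51))/(-23 + 11) + 1009 = (2601 - 5060 + 1173 + 20*121 - 1122)/(-12) + 1009 = -(2601 - 5060 + 1173 + 2420 - 1122)/12 + 1009 = -1/12*12 + 1009 = -1 + 1009 = 1008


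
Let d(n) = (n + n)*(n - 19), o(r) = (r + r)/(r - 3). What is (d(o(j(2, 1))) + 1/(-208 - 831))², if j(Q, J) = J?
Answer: 1727150481/1079521 ≈ 1599.9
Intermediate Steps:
o(r) = 2*r/(-3 + r) (o(r) = (2*r)/(-3 + r) = 2*r/(-3 + r))
d(n) = 2*n*(-19 + n) (d(n) = (2*n)*(-19 + n) = 2*n*(-19 + n))
(d(o(j(2, 1))) + 1/(-208 - 831))² = (2*(2*1/(-3 + 1))*(-19 + 2*1/(-3 + 1)) + 1/(-208 - 831))² = (2*(2*1/(-2))*(-19 + 2*1/(-2)) + 1/(-1039))² = (2*(2*1*(-½))*(-19 + 2*1*(-½)) - 1/1039)² = (2*(-1)*(-19 - 1) - 1/1039)² = (2*(-1)*(-20) - 1/1039)² = (40 - 1/1039)² = (41559/1039)² = 1727150481/1079521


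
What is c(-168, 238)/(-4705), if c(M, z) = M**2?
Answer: -28224/4705 ≈ -5.9987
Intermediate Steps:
c(-168, 238)/(-4705) = (-168)**2/(-4705) = 28224*(-1/4705) = -28224/4705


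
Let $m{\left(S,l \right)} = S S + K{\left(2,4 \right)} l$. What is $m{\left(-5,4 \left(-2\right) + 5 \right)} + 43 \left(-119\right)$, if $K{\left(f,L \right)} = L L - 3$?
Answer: $-5131$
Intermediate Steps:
$K{\left(f,L \right)} = -3 + L^{2}$ ($K{\left(f,L \right)} = L^{2} - 3 = -3 + L^{2}$)
$m{\left(S,l \right)} = S^{2} + 13 l$ ($m{\left(S,l \right)} = S S + \left(-3 + 4^{2}\right) l = S^{2} + \left(-3 + 16\right) l = S^{2} + 13 l$)
$m{\left(-5,4 \left(-2\right) + 5 \right)} + 43 \left(-119\right) = \left(\left(-5\right)^{2} + 13 \left(4 \left(-2\right) + 5\right)\right) + 43 \left(-119\right) = \left(25 + 13 \left(-8 + 5\right)\right) - 5117 = \left(25 + 13 \left(-3\right)\right) - 5117 = \left(25 - 39\right) - 5117 = -14 - 5117 = -5131$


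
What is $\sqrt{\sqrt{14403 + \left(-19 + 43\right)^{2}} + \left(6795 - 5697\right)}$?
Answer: $\sqrt{1098 + \sqrt{14979}} \approx 34.934$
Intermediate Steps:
$\sqrt{\sqrt{14403 + \left(-19 + 43\right)^{2}} + \left(6795 - 5697\right)} = \sqrt{\sqrt{14403 + 24^{2}} + 1098} = \sqrt{\sqrt{14403 + 576} + 1098} = \sqrt{\sqrt{14979} + 1098} = \sqrt{1098 + \sqrt{14979}}$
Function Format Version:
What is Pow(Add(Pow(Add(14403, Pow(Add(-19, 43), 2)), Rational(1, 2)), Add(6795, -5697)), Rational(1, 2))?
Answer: Pow(Add(1098, Pow(14979, Rational(1, 2))), Rational(1, 2)) ≈ 34.934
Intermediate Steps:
Pow(Add(Pow(Add(14403, Pow(Add(-19, 43), 2)), Rational(1, 2)), Add(6795, -5697)), Rational(1, 2)) = Pow(Add(Pow(Add(14403, Pow(24, 2)), Rational(1, 2)), 1098), Rational(1, 2)) = Pow(Add(Pow(Add(14403, 576), Rational(1, 2)), 1098), Rational(1, 2)) = Pow(Add(Pow(14979, Rational(1, 2)), 1098), Rational(1, 2)) = Pow(Add(1098, Pow(14979, Rational(1, 2))), Rational(1, 2))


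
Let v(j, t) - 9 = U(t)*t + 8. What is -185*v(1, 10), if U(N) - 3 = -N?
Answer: 9805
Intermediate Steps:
U(N) = 3 - N
v(j, t) = 17 + t*(3 - t) (v(j, t) = 9 + ((3 - t)*t + 8) = 9 + (t*(3 - t) + 8) = 9 + (8 + t*(3 - t)) = 17 + t*(3 - t))
-185*v(1, 10) = -185*(17 - 1*10*(-3 + 10)) = -185*(17 - 1*10*7) = -185*(17 - 70) = -185*(-53) = 9805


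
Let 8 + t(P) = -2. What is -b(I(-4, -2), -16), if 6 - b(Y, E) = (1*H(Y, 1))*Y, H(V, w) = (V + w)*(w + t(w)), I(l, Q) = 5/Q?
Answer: -159/4 ≈ -39.750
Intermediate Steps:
t(P) = -10 (t(P) = -8 - 2 = -10)
H(V, w) = (-10 + w)*(V + w) (H(V, w) = (V + w)*(w - 10) = (V + w)*(-10 + w) = (-10 + w)*(V + w))
b(Y, E) = 6 - Y*(-9 - 9*Y) (b(Y, E) = 6 - 1*(1**2 - 10*Y - 10*1 + Y*1)*Y = 6 - 1*(1 - 10*Y - 10 + Y)*Y = 6 - 1*(-9 - 9*Y)*Y = 6 - (-9 - 9*Y)*Y = 6 - Y*(-9 - 9*Y))
-b(I(-4, -2), -16) = -(6 + 9*(5/(-2)) + 9*(5/(-2))**2) = -(6 + 9*(5*(-1/2)) + 9*(5*(-1/2))**2) = -(6 + 9*(-5/2) + 9*(-5/2)**2) = -(6 - 45/2 + 9*(25/4)) = -(6 - 45/2 + 225/4) = -1*159/4 = -159/4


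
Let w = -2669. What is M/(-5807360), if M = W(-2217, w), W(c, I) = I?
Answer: 2669/5807360 ≈ 0.00045959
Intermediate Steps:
M = -2669
M/(-5807360) = -2669/(-5807360) = -2669*(-1/5807360) = 2669/5807360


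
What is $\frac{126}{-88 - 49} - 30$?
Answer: $- \frac{4236}{137} \approx -30.92$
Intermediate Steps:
$\frac{126}{-88 - 49} - 30 = \frac{126}{-137} - 30 = 126 \left(- \frac{1}{137}\right) - 30 = - \frac{126}{137} - 30 = - \frac{4236}{137}$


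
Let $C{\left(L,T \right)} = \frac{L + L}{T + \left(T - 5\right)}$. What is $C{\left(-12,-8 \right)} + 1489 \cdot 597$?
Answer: $\frac{6222539}{7} \approx 8.8893 \cdot 10^{5}$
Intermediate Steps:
$C{\left(L,T \right)} = \frac{2 L}{-5 + 2 T}$ ($C{\left(L,T \right)} = \frac{2 L}{T + \left(-5 + T\right)} = \frac{2 L}{-5 + 2 T}$)
$C{\left(-12,-8 \right)} + 1489 \cdot 597 = 2 \left(-12\right) \frac{1}{-5 + 2 \left(-8\right)} + 1489 \cdot 597 = 2 \left(-12\right) \frac{1}{-5 - 16} + 888933 = 2 \left(-12\right) \frac{1}{-21} + 888933 = 2 \left(-12\right) \left(- \frac{1}{21}\right) + 888933 = \frac{8}{7} + 888933 = \frac{6222539}{7}$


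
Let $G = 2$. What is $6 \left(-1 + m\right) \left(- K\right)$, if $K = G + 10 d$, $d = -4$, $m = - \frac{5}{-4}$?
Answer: $57$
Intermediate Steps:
$m = \frac{5}{4}$ ($m = \left(-5\right) \left(- \frac{1}{4}\right) = \frac{5}{4} \approx 1.25$)
$K = -38$ ($K = 2 + 10 \left(-4\right) = 2 - 40 = -38$)
$6 \left(-1 + m\right) \left(- K\right) = 6 \left(-1 + \frac{5}{4}\right) \left(\left(-1\right) \left(-38\right)\right) = 6 \cdot \frac{1}{4} \cdot 38 = \frac{3}{2} \cdot 38 = 57$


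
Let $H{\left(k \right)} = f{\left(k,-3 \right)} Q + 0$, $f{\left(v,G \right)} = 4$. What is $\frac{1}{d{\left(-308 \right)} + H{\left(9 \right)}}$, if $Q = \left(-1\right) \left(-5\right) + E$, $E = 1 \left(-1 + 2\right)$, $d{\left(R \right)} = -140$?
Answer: $- \frac{1}{116} \approx -0.0086207$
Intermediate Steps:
$E = 1$ ($E = 1 \cdot 1 = 1$)
$Q = 6$ ($Q = \left(-1\right) \left(-5\right) + 1 = 5 + 1 = 6$)
$H{\left(k \right)} = 24$ ($H{\left(k \right)} = 4 \cdot 6 + 0 = 24 + 0 = 24$)
$\frac{1}{d{\left(-308 \right)} + H{\left(9 \right)}} = \frac{1}{-140 + 24} = \frac{1}{-116} = - \frac{1}{116}$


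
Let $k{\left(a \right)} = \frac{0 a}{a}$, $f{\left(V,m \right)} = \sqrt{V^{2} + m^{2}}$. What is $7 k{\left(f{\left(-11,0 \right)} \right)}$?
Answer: $0$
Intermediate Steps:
$k{\left(a \right)} = 0$ ($k{\left(a \right)} = \frac{0}{a} = 0$)
$7 k{\left(f{\left(-11,0 \right)} \right)} = 7 \cdot 0 = 0$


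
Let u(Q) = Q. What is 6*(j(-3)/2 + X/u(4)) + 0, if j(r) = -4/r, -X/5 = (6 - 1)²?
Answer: -367/2 ≈ -183.50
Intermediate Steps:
X = -125 (X = -5*(6 - 1)² = -5*5² = -5*25 = -125)
6*(j(-3)/2 + X/u(4)) + 0 = 6*(-4/(-3)/2 - 125/4) + 0 = 6*(-4*(-⅓)*(½) - 125*¼) + 0 = 6*((4/3)*(½) - 125/4) + 0 = 6*(⅔ - 125/4) + 0 = 6*(-367/12) + 0 = -367/2 + 0 = -367/2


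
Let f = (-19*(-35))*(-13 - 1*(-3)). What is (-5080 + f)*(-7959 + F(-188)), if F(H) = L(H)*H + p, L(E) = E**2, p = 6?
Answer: 78035291250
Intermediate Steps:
F(H) = 6 + H**3 (F(H) = H**2*H + 6 = H**3 + 6 = 6 + H**3)
f = -6650 (f = 665*(-13 + 3) = 665*(-10) = -6650)
(-5080 + f)*(-7959 + F(-188)) = (-5080 - 6650)*(-7959 + (6 + (-188)**3)) = -11730*(-7959 + (6 - 6644672)) = -11730*(-7959 - 6644666) = -11730*(-6652625) = 78035291250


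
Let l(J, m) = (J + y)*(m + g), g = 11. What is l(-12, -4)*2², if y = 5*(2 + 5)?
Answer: 644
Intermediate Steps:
y = 35 (y = 5*7 = 35)
l(J, m) = (11 + m)*(35 + J) (l(J, m) = (J + 35)*(m + 11) = (35 + J)*(11 + m) = (11 + m)*(35 + J))
l(-12, -4)*2² = (385 + 11*(-12) + 35*(-4) - 12*(-4))*2² = (385 - 132 - 140 + 48)*4 = 161*4 = 644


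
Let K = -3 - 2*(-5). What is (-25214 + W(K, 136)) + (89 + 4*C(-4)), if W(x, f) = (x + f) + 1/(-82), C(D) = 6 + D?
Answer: -2047869/82 ≈ -24974.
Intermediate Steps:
K = 7 (K = -3 + 10 = 7)
W(x, f) = -1/82 + f + x (W(x, f) = (f + x) - 1/82 = -1/82 + f + x)
(-25214 + W(K, 136)) + (89 + 4*C(-4)) = (-25214 + (-1/82 + 136 + 7)) + (89 + 4*(6 - 4)) = (-25214 + 11725/82) + (89 + 4*2) = -2055823/82 + (89 + 8) = -2055823/82 + 97 = -2047869/82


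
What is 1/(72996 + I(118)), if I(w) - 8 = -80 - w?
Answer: 1/72806 ≈ 1.3735e-5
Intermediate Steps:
I(w) = -72 - w (I(w) = 8 + (-80 - w) = -72 - w)
1/(72996 + I(118)) = 1/(72996 + (-72 - 1*118)) = 1/(72996 + (-72 - 118)) = 1/(72996 - 190) = 1/72806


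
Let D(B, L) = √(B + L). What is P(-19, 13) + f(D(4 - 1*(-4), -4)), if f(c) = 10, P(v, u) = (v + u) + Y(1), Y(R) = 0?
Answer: 4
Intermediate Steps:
P(v, u) = u + v (P(v, u) = (v + u) + 0 = (u + v) + 0 = u + v)
P(-19, 13) + f(D(4 - 1*(-4), -4)) = (13 - 19) + 10 = -6 + 10 = 4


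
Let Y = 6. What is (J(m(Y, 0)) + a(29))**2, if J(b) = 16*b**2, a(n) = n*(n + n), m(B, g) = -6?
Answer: 5098564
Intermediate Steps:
a(n) = 2*n**2 (a(n) = n*(2*n) = 2*n**2)
(J(m(Y, 0)) + a(29))**2 = (16*(-6)**2 + 2*29**2)**2 = (16*36 + 2*841)**2 = (576 + 1682)**2 = 2258**2 = 5098564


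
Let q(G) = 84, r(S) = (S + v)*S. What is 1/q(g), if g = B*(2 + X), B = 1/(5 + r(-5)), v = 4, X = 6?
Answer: 1/84 ≈ 0.011905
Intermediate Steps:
r(S) = S*(4 + S) (r(S) = (S + 4)*S = (4 + S)*S = S*(4 + S))
B = 1/10 (B = 1/(5 - 5*(4 - 5)) = 1/(5 - 5*(-1)) = 1/(5 + 5) = 1/10 ≈ 0.10000)
g = 4/5 (g = (2 + 6)/10 = (1/10)*8 = 4/5 ≈ 0.80000)
1/q(g) = 1/84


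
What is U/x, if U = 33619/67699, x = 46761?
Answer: 33619/3165672939 ≈ 1.0620e-5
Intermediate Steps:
U = 33619/67699 (U = 33619*(1/67699) = 33619/67699 ≈ 0.49660)
U/x = (33619/67699)/46761 = (33619/67699)*(1/46761) = 33619/3165672939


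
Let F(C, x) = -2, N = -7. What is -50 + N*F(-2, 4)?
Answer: -36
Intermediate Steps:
-50 + N*F(-2, 4) = -50 - 7*(-2) = -50 + 14 = -36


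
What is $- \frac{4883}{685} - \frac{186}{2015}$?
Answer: $- \frac{64301}{8905} \approx -7.2208$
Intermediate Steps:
$- \frac{4883}{685} - \frac{186}{2015} = \left(-4883\right) \frac{1}{685} - \frac{6}{65} = - \frac{4883}{685} - \frac{6}{65} = - \frac{64301}{8905}$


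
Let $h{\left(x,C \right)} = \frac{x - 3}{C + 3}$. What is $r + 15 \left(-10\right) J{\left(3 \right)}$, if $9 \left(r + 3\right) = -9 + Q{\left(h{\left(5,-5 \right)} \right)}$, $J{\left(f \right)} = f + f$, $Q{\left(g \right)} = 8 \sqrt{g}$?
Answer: $-904 + \frac{8 i}{9} \approx -904.0 + 0.88889 i$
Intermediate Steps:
$h{\left(x,C \right)} = \frac{-3 + x}{3 + C}$
$J{\left(f \right)} = 2 f$
$r = -4 + \frac{8 i}{9}$ ($r = -3 + \frac{-9 + 8 \sqrt{\frac{-3 + 5}{3 - 5}}}{9} = -3 + \frac{-9 + 8 \sqrt{\frac{1}{-2} \cdot 2}}{9} = -3 + \frac{-9 + 8 \sqrt{\left(- \frac{1}{2}\right) 2}}{9} = -3 + \frac{-9 + 8 \sqrt{-1}}{9} = -3 + \frac{-9 + 8 i}{9} = -3 - \left(1 - \frac{8 i}{9}\right) = -4 + \frac{8 i}{9} \approx -4.0 + 0.88889 i$)
$r + 15 \left(-10\right) J{\left(3 \right)} = \left(-4 + \frac{8 i}{9}\right) + 15 \left(-10\right) 2 \cdot 3 = \left(-4 + \frac{8 i}{9}\right) - 900 = -904 + \frac{8 i}{9}$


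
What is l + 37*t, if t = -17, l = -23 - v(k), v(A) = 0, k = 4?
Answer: -652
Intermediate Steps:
l = -23 (l = -23 - 1*0 = -23 + 0 = -23)
l + 37*t = -23 + 37*(-17) = -23 - 629 = -652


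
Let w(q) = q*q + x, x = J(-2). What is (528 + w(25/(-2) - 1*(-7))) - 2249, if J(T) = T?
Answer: -6771/4 ≈ -1692.8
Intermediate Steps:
x = -2
w(q) = -2 + q² (w(q) = q*q - 2 = q² - 2 = -2 + q²)
(528 + w(25/(-2) - 1*(-7))) - 2249 = (528 + (-2 + (25/(-2) - 1*(-7))²)) - 2249 = (528 + (-2 + (25*(-½) + 7)²)) - 2249 = (528 + (-2 + (-25/2 + 7)²)) - 2249 = (528 + (-2 + (-11/2)²)) - 2249 = (528 + (-2 + 121/4)) - 2249 = (528 + 113/4) - 2249 = 2225/4 - 2249 = -6771/4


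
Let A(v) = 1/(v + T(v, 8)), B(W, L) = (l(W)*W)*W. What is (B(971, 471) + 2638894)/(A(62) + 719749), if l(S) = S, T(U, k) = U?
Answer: 113849050620/89248877 ≈ 1275.6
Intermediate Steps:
B(W, L) = W³ (B(W, L) = (W*W)*W = W²*W = W³)
A(v) = 1/(2*v) (A(v) = 1/(v + v) = 1/(2*v))
(B(971, 471) + 2638894)/(A(62) + 719749) = (971³ + 2638894)/((½)/62 + 719749) = (915498611 + 2638894)/((½)*(1/62) + 719749) = 918137505/(1/124 + 719749) = 918137505/(89248877/124) = 918137505*(124/89248877) = 113849050620/89248877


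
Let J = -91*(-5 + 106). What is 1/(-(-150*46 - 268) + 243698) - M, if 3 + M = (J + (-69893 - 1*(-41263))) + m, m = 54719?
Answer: -4238381069/250866 ≈ -16895.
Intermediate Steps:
J = -9191 (J = -91*101 = -9191)
M = 16895 (M = -3 + ((-9191 + (-69893 - 1*(-41263))) + 54719) = -3 + ((-9191 + (-69893 + 41263)) + 54719) = -3 + ((-9191 - 28630) + 54719) = -3 + (-37821 + 54719) = -3 + 16898 = 16895)
1/(-(-150*46 - 268) + 243698) - M = 1/(-(-150*46 - 268) + 243698) - 1*16895 = 1/(-(-6900 - 268) + 243698) - 16895 = 1/(-1*(-7168) + 243698) - 16895 = 1/(7168 + 243698) - 16895 = 1/250866 - 16895 = -4238381069/250866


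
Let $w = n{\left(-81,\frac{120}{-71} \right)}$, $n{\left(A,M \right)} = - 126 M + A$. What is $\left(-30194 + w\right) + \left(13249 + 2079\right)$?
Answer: $- \frac{1046117}{71} \approx -14734.0$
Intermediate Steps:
$n{\left(A,M \right)} = A - 126 M$
$w = \frac{9369}{71}$ ($w = -81 - 126 \frac{120}{-71} = -81 - 126 \cdot 120 \left(- \frac{1}{71}\right) = -81 - - \frac{15120}{71} = -81 + \frac{15120}{71} = \frac{9369}{71} \approx 131.96$)
$\left(-30194 + w\right) + \left(13249 + 2079\right) = \left(-30194 + \frac{9369}{71}\right) + \left(13249 + 2079\right) = - \frac{2134405}{71} + 15328 = - \frac{1046117}{71}$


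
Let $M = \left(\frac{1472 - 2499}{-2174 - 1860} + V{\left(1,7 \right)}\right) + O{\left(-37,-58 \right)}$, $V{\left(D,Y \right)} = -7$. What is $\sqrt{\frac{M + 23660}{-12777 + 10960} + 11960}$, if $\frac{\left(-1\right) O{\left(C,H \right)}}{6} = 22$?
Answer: $\frac{\sqrt{641863236443119142}}{7329778} \approx 109.3$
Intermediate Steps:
$O{\left(C,H \right)} = -132$ ($O{\left(C,H \right)} = \left(-6\right) 22 = -132$)
$M = - \frac{559699}{4034}$ ($M = \left(\frac{1472 - 2499}{-2174 - 1860} - 7\right) - 132 = \left(- \frac{1027}{-4034} - 7\right) - 132 = \left(\left(-1027\right) \left(- \frac{1}{4034}\right) - 7\right) - 132 = \left(\frac{1027}{4034} - 7\right) - 132 = - \frac{27211}{4034} - 132 = - \frac{559699}{4034} \approx -138.75$)
$\sqrt{\frac{M + 23660}{-12777 + 10960} + 11960} = \sqrt{\frac{- \frac{559699}{4034} + 23660}{-12777 + 10960} + 11960} = \sqrt{\frac{94884741}{4034 \left(-1817\right)} + 11960} = \sqrt{\frac{94884741}{4034} \left(- \frac{1}{1817}\right) + 11960} = \sqrt{- \frac{94884741}{7329778} + 11960} = \sqrt{\frac{87569260139}{7329778}} = \frac{\sqrt{641863236443119142}}{7329778}$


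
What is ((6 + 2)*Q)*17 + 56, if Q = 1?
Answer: 192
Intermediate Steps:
((6 + 2)*Q)*17 + 56 = ((6 + 2)*1)*17 + 56 = (8*1)*17 + 56 = 8*17 + 56 = 136 + 56 = 192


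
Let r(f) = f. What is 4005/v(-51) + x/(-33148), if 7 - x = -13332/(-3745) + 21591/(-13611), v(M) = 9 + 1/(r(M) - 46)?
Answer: 54700594579792627/122781921331160 ≈ 445.51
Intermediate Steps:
v(M) = 9 + 1/(-46 + M) (v(M) = 9 + 1/(M - 46) = 9 + 1/(-46 + M))
x = 85402936/16991065 (x = 7 - (-13332/(-3745) + 21591/(-13611)) = 7 - (-13332*(-1/3745) + 21591*(-1/13611)) = 7 - (13332/3745 - 7197/4537) = 7 - 1*33534519/16991065 = 7 - 33534519/16991065 = 85402936/16991065 ≈ 5.0263)
4005/v(-51) + x/(-33148) = 4005/(((-413 + 9*(-51))/(-46 - 51))) + (85402936/16991065)/(-33148) = 4005/(((-413 - 459)/(-97))) + (85402936/16991065)*(-1/33148) = 4005/((-1/97*(-872))) - 21350734/140804955655 = 4005/(872/97) - 21350734/140804955655 = 4005*(97/872) - 21350734/140804955655 = 388485/872 - 21350734/140804955655 = 54700594579792627/122781921331160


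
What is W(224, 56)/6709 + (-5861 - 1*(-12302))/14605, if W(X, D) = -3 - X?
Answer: 39897334/97984945 ≈ 0.40718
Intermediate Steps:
W(224, 56)/6709 + (-5861 - 1*(-12302))/14605 = (-3 - 1*224)/6709 + (-5861 - 1*(-12302))/14605 = (-3 - 224)*(1/6709) + (-5861 + 12302)*(1/14605) = -227*1/6709 + 6441*(1/14605) = -227/6709 + 6441/14605 = 39897334/97984945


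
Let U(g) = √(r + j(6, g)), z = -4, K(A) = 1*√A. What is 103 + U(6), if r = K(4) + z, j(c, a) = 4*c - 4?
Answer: 103 + 3*√2 ≈ 107.24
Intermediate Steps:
K(A) = √A
j(c, a) = -4 + 4*c
r = -2 (r = √4 - 4 = 2 - 4 = -2)
U(g) = 3*√2 (U(g) = √(-2 + (-4 + 4*6)) = √(-2 + (-4 + 24)) = √(-2 + 20) = √18 = 3*√2)
103 + U(6) = 103 + 3*√2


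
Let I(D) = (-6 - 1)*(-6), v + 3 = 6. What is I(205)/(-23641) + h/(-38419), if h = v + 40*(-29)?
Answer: 25739039/908263579 ≈ 0.028339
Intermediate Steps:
v = 3 (v = -3 + 6 = 3)
I(D) = 42 (I(D) = -7*(-6) = 42)
h = -1157 (h = 3 + 40*(-29) = 3 - 1160 = -1157)
I(205)/(-23641) + h/(-38419) = 42/(-23641) - 1157/(-38419) = 42*(-1/23641) - 1157*(-1/38419) = -42/23641 + 1157/38419 = 25739039/908263579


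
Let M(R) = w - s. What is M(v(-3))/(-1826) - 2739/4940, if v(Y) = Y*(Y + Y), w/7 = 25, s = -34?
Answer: -274267/410020 ≈ -0.66891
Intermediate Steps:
w = 175 (w = 7*25 = 175)
v(Y) = 2*Y² (v(Y) = Y*(2*Y) = 2*Y²)
M(R) = 209 (M(R) = 175 - 1*(-34) = 175 + 34 = 209)
M(v(-3))/(-1826) - 2739/4940 = 209/(-1826) - 2739/4940 = 209*(-1/1826) - 2739*1/4940 = -19/166 - 2739/4940 = -274267/410020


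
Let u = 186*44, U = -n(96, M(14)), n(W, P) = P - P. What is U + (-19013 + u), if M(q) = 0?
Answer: -10829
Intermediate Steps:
n(W, P) = 0
U = 0 (U = -1*0 = 0)
u = 8184
U + (-19013 + u) = 0 + (-19013 + 8184) = 0 - 10829 = -10829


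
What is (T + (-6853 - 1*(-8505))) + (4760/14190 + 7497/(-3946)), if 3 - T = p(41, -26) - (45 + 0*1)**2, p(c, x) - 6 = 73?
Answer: 20154585827/5599374 ≈ 3599.4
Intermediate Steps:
p(c, x) = 79 (p(c, x) = 6 + 73 = 79)
T = 1949 (T = 3 - (79 - (45 + 0*1)**2) = 3 - (79 - (45 + 0)**2) = 3 - (79 - 1*45**2) = 3 - (79 - 1*2025) = 3 - (79 - 2025) = 3 - 1*(-1946) = 3 + 1946 = 1949)
(T + (-6853 - 1*(-8505))) + (4760/14190 + 7497/(-3946)) = (1949 + (-6853 - 1*(-8505))) + (4760/14190 + 7497/(-3946)) = (1949 + (-6853 + 8505)) + (4760*(1/14190) + 7497*(-1/3946)) = (1949 + 1652) + (476/1419 - 7497/3946) = 3601 - 8759947/5599374 = 20154585827/5599374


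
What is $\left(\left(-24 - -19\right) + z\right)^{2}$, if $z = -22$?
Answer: $729$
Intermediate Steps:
$\left(\left(-24 - -19\right) + z\right)^{2} = \left(\left(-24 - -19\right) - 22\right)^{2} = \left(\left(-24 + 19\right) - 22\right)^{2} = \left(-5 - 22\right)^{2} = \left(-27\right)^{2} = 729$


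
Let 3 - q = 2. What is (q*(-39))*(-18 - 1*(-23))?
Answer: -195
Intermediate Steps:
q = 1 (q = 3 - 1*2 = 3 - 2 = 1)
(q*(-39))*(-18 - 1*(-23)) = (1*(-39))*(-18 - 1*(-23)) = -39*(-18 + 23) = -39*5 = -195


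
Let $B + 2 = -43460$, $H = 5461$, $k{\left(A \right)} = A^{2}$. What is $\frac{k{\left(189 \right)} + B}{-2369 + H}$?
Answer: $- \frac{7741}{3092} \approx -2.5036$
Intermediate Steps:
$B = -43462$ ($B = -2 - 43460 = -43462$)
$\frac{k{\left(189 \right)} + B}{-2369 + H} = \frac{189^{2} - 43462}{-2369 + 5461} = \frac{35721 - 43462}{3092} = \left(-7741\right) \frac{1}{3092} = - \frac{7741}{3092}$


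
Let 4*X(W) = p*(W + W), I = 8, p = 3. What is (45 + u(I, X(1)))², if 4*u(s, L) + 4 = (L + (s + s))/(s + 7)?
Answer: 1129969/576 ≈ 1961.8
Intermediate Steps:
X(W) = 3*W/2 (X(W) = (3*(W + W))/4 = (3*(2*W))/4 = (6*W)/4 = 3*W/2)
u(s, L) = -1 + (L + 2*s)/(4*(7 + s)) (u(s, L) = -1 + ((L + (s + s))/(s + 7))/4 = -1 + ((L + 2*s)/(7 + s))/4 = -1 + (L + 2*s)/(4*(7 + s)))
(45 + u(I, X(1)))² = (45 + (-28 + (3/2)*1 - 2*8)/(4*(7 + 8)))² = (45 + (¼)*(-28 + 3/2 - 16)/15)² = (45 + (¼)*(1/15)*(-85/2))² = (45 - 17/24)² = (1063/24)² = 1129969/576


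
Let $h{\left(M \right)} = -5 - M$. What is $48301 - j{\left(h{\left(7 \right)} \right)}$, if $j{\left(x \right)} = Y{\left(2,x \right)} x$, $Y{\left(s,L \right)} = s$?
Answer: $48325$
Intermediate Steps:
$j{\left(x \right)} = 2 x$
$48301 - j{\left(h{\left(7 \right)} \right)} = 48301 - 2 \left(-5 - 7\right) = 48301 - 2 \left(-12\right) = 48301 - -24 = 48301 + 24 = 48325$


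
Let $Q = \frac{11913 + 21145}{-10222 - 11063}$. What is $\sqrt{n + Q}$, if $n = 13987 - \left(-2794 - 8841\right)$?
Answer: $\frac{2 \sqrt{322427079095}}{7095} \approx 160.06$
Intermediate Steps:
$Q = - \frac{33058}{21285}$ ($Q = \frac{33058}{-21285} = 33058 \left(- \frac{1}{21285}\right) = - \frac{33058}{21285} \approx -1.5531$)
$n = 25622$ ($n = 13987 - -11635 = 13987 + 11635 = 25622$)
$\sqrt{n + Q} = \sqrt{25622 - \frac{33058}{21285}} = \sqrt{\frac{545331212}{21285}} = \frac{2 \sqrt{322427079095}}{7095}$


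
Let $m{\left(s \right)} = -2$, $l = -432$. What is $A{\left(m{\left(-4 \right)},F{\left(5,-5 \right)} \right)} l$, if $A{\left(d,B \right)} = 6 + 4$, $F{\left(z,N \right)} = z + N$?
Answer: $-4320$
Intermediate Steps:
$F{\left(z,N \right)} = N + z$
$A{\left(d,B \right)} = 10$
$A{\left(m{\left(-4 \right)},F{\left(5,-5 \right)} \right)} l = 10 \left(-432\right) = -4320$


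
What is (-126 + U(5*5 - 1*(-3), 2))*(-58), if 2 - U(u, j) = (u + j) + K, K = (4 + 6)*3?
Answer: 10672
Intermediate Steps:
K = 30 (K = 10*3 = 30)
U(u, j) = -28 - j - u (U(u, j) = 2 - ((u + j) + 30) = 2 - ((j + u) + 30) = 2 - (30 + j + u) = 2 + (-30 - j - u) = -28 - j - u)
(-126 + U(5*5 - 1*(-3), 2))*(-58) = (-126 + (-28 - 1*2 - (5*5 - 1*(-3))))*(-58) = (-126 + (-28 - 2 - (25 + 3)))*(-58) = (-126 + (-28 - 2 - 1*28))*(-58) = (-126 + (-28 - 2 - 28))*(-58) = (-126 - 58)*(-58) = -184*(-58) = 10672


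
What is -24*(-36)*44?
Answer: 38016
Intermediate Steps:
-24*(-36)*44 = 864*44 = 38016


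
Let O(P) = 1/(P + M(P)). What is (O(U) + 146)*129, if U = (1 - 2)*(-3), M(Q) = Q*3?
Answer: 75379/4 ≈ 18845.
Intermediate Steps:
M(Q) = 3*Q
U = 3 (U = -1*(-3) = 3)
O(P) = 1/(4*P) (O(P) = 1/(P + 3*P) = 1/(4*P))
(O(U) + 146)*129 = ((1/4)/3 + 146)*129 = ((1/4)*(1/3) + 146)*129 = (1/12 + 146)*129 = (1753/12)*129 = 75379/4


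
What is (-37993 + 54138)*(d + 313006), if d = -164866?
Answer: 2391720300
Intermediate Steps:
(-37993 + 54138)*(d + 313006) = (-37993 + 54138)*(-164866 + 313006) = 16145*148140 = 2391720300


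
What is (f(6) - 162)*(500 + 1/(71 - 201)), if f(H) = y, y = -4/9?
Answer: -47514269/585 ≈ -81221.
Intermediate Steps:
y = -4/9 (y = -4*1/9 = -4/9 ≈ -0.44444)
f(H) = -4/9
(f(6) - 162)*(500 + 1/(71 - 201)) = (-4/9 - 162)*(500 + 1/(71 - 201)) = -1462*(500 + 1/(-130))/9 = -1462*(500 - 1/130)/9 = -1462/9*64999/130 = -47514269/585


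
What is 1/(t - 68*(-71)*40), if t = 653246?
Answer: 1/846366 ≈ 1.1815e-6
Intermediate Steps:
1/(t - 68*(-71)*40) = 1/(653246 - 68*(-71)*40) = 1/(653246 + 4828*40) = 1/(653246 + 193120) = 1/846366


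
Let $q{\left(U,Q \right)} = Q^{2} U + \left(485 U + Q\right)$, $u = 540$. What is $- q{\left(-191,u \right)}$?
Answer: $55787695$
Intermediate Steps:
$q{\left(U,Q \right)} = Q + 485 U + U Q^{2}$ ($q{\left(U,Q \right)} = U Q^{2} + \left(Q + 485 U\right) = Q + 485 U + U Q^{2}$)
$- q{\left(-191,u \right)} = - (540 + 485 \left(-191\right) - 191 \cdot 540^{2}) = - (540 - 92635 - 55695600) = \left(-1\right) \left(-55787695\right) = 55787695$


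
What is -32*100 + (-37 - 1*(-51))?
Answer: -3186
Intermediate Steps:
-32*100 + (-37 - 1*(-51)) = -3200 + (-37 + 51) = -3200 + 14 = -3186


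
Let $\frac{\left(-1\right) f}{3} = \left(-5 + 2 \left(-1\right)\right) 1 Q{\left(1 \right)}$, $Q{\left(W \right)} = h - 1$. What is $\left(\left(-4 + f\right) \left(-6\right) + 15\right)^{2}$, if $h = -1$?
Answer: $84681$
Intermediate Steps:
$Q{\left(W \right)} = -2$ ($Q{\left(W \right)} = -1 - 1 = -2$)
$f = -42$ ($f = - 3 \left(-5 + 2 \left(-1\right)\right) 1 \left(-2\right) = - 3 \left(-5 - 2\right) 1 \left(-2\right) = - 3 \left(-7\right) 1 \left(-2\right) = - 3 \left(\left(-7\right) \left(-2\right)\right) = \left(-3\right) 14 = -42$)
$\left(\left(-4 + f\right) \left(-6\right) + 15\right)^{2} = \left(\left(-4 - 42\right) \left(-6\right) + 15\right)^{2} = \left(\left(-46\right) \left(-6\right) + 15\right)^{2} = \left(276 + 15\right)^{2} = 291^{2} = 84681$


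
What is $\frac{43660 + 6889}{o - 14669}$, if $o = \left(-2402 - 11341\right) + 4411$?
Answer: $- \frac{50549}{24001} \approx -2.1061$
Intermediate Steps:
$o = -9332$ ($o = -13743 + 4411 = -9332$)
$\frac{43660 + 6889}{o - 14669} = \frac{43660 + 6889}{-9332 - 14669} = \frac{50549}{-24001} = 50549 \left(- \frac{1}{24001}\right) = - \frac{50549}{24001}$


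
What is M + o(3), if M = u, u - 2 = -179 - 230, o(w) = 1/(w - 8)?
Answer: -2036/5 ≈ -407.20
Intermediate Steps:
o(w) = 1/(-8 + w)
u = -407 (u = 2 + (-179 - 230) = 2 - 409 = -407)
M = -407
M + o(3) = -407 + 1/(-8 + 3) = -407 + 1/(-5) = -407 - 1/5 = -2036/5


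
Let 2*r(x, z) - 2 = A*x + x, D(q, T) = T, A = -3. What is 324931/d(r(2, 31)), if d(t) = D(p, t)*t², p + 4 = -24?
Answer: -324931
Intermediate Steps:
p = -28 (p = -4 - 24 = -28)
r(x, z) = 1 - x (r(x, z) = 1 + (-3*x + x)/2 = 1 + (-2*x)/2 = 1 - x)
d(t) = t³ (d(t) = t*t² = t³)
324931/d(r(2, 31)) = 324931/((1 - 1*2)³) = 324931/((1 - 2)³) = 324931/((-1)³) = 324931/(-1) = 324931*(-1) = -324931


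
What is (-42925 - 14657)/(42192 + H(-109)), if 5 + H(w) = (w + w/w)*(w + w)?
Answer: -57582/65731 ≈ -0.87603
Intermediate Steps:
H(w) = -5 + 2*w*(1 + w) (H(w) = -5 + (w + w/w)*(w + w) = -5 + (w + 1)*(2*w) = -5 + (1 + w)*(2*w) = -5 + 2*w*(1 + w))
(-42925 - 14657)/(42192 + H(-109)) = (-42925 - 14657)/(42192 + (-5 + 2*(-109) + 2*(-109)²)) = -57582/(42192 + (-5 - 218 + 2*11881)) = -57582/(42192 + (-5 - 218 + 23762)) = -57582/(42192 + 23539) = -57582/65731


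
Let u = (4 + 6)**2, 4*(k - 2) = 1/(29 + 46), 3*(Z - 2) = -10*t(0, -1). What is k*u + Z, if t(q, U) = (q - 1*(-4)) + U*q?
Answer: 189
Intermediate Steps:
t(q, U) = 4 + q + U*q (t(q, U) = (q + 4) + U*q = (4 + q) + U*q = 4 + q + U*q)
Z = -34/3 (Z = 2 + (-10*(4 + 0 - 1*0))/3 = 2 + (-10*(4 + 0 + 0))/3 = 2 + (-10*4)/3 = 2 + (1/3)*(-40) = 2 - 40/3 = -34/3 ≈ -11.333)
k = 601/300 (k = 2 + 1/(4*(29 + 46)) = 2 + (1/4)/75 = 2 + (1/4)*(1/75) = 2 + 1/300 = 601/300 ≈ 2.0033)
u = 100 (u = 10**2 = 100)
k*u + Z = (601/300)*100 - 34/3 = 601/3 - 34/3 = 189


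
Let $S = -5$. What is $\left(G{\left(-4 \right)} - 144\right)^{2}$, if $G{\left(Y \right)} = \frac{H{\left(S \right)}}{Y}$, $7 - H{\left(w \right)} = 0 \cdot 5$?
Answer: $\frac{339889}{16} \approx 21243.0$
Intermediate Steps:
$H{\left(w \right)} = 7$ ($H{\left(w \right)} = 7 - 0 \cdot 5 = 7 - 0 = 7 + 0 = 7$)
$G{\left(Y \right)} = \frac{7}{Y}$
$\left(G{\left(-4 \right)} - 144\right)^{2} = \left(\frac{7}{-4} - 144\right)^{2} = \left(7 \left(- \frac{1}{4}\right) - 144\right)^{2} = \left(- \frac{7}{4} - 144\right)^{2} = \left(- \frac{583}{4}\right)^{2} = \frac{339889}{16}$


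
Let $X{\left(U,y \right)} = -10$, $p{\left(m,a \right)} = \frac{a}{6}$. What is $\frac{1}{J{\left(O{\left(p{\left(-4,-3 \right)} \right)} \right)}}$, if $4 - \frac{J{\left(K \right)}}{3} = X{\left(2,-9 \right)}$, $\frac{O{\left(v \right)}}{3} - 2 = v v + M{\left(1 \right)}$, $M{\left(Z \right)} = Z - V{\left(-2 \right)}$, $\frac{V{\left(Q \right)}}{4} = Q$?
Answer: $\frac{1}{42} \approx 0.02381$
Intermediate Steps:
$V{\left(Q \right)} = 4 Q$
$p{\left(m,a \right)} = \frac{a}{6}$ ($p{\left(m,a \right)} = a \frac{1}{6} = \frac{a}{6}$)
$M{\left(Z \right)} = 8 + Z$ ($M{\left(Z \right)} = Z - 4 \left(-2\right) = Z - -8 = Z + 8 = 8 + Z$)
$O{\left(v \right)} = 33 + 3 v^{2}$ ($O{\left(v \right)} = 6 + 3 \left(v v + \left(8 + 1\right)\right) = 6 + 3 \left(v^{2} + 9\right) = 6 + 3 \left(9 + v^{2}\right) = 6 + \left(27 + 3 v^{2}\right) = 33 + 3 v^{2}$)
$J{\left(K \right)} = 42$ ($J{\left(K \right)} = 12 - -30 = 12 + 30 = 42$)
$\frac{1}{J{\left(O{\left(p{\left(-4,-3 \right)} \right)} \right)}} = \frac{1}{42}$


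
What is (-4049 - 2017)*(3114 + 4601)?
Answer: -46799190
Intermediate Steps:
(-4049 - 2017)*(3114 + 4601) = -6066*7715 = -46799190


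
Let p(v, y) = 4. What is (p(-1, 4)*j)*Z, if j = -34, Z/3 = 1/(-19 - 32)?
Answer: 8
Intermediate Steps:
Z = -1/17 (Z = 3/(-19 - 32) = 3/(-51) = 3*(-1/51) = -1/17 ≈ -0.058824)
(p(-1, 4)*j)*Z = (4*(-34))*(-1/17) = -136*(-1/17) = 8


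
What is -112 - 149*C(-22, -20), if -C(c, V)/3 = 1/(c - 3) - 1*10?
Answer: -114997/25 ≈ -4599.9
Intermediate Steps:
C(c, V) = 30 - 3/(-3 + c) (C(c, V) = -3*(1/(c - 3) - 1*10) = -3*(1/(-3 + c) - 10) = -3*(-10 + 1/(-3 + c)) = 30 - 3/(-3 + c))
-112 - 149*C(-22, -20) = -112 - 447*(-31 + 10*(-22))/(-3 - 22) = -112 - 447*(-31 - 220)/(-25) = -112 - 447*(-1)*(-251)/25 = -112 - 149*753/25 = -112 - 112197/25 = -114997/25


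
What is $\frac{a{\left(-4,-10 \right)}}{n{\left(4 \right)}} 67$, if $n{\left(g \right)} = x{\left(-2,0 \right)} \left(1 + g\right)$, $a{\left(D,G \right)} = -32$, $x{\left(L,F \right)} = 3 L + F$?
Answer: $\frac{1072}{15} \approx 71.467$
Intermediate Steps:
$x{\left(L,F \right)} = F + 3 L$
$n{\left(g \right)} = -6 - 6 g$ ($n{\left(g \right)} = \left(0 + 3 \left(-2\right)\right) \left(1 + g\right) = \left(0 - 6\right) \left(1 + g\right) = - 6 \left(1 + g\right) = -6 - 6 g$)
$\frac{a{\left(-4,-10 \right)}}{n{\left(4 \right)}} 67 = - \frac{32}{-6 - 24} \cdot 67 = - \frac{32}{-30} \cdot 67 = \left(-32\right) \left(- \frac{1}{30}\right) 67 = \frac{16}{15} \cdot 67 = \frac{1072}{15}$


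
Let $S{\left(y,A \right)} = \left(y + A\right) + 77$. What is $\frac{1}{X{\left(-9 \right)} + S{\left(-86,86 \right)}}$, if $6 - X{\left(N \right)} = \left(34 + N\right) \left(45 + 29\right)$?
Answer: $- \frac{1}{1767} \approx -0.00056593$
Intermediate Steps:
$S{\left(y,A \right)} = 77 + A + y$ ($S{\left(y,A \right)} = \left(A + y\right) + 77 = 77 + A + y$)
$X{\left(N \right)} = -2510 - 74 N$ ($X{\left(N \right)} = 6 - \left(34 + N\right) \left(45 + 29\right) = 6 - \left(34 + N\right) 74 = 6 - \left(2516 + 74 N\right) = -2510 - 74 N$)
$\frac{1}{X{\left(-9 \right)} + S{\left(-86,86 \right)}} = \frac{1}{\left(-2510 - -666\right) + \left(77 + 86 - 86\right)} = \frac{1}{\left(-2510 + 666\right) + 77} = \frac{1}{-1844 + 77} = \frac{1}{-1767} = - \frac{1}{1767}$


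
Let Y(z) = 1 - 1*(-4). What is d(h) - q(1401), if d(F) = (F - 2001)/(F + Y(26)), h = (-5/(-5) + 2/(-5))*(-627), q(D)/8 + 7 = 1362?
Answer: -10053577/928 ≈ -10834.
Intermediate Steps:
q(D) = 10840 (q(D) = -56 + 8*1362 = -56 + 10896 = 10840)
Y(z) = 5 (Y(z) = 1 + 4 = 5)
h = -1881/5 (h = (-5*(-⅕) + 2*(-⅕))*(-627) = (1 - ⅖)*(-627) = (⅗)*(-627) = -1881/5 ≈ -376.20)
d(F) = (-2001 + F)/(5 + F) (d(F) = (F - 2001)/(F + 5) = (-2001 + F)/(5 + F))
d(h) - q(1401) = (-2001 - 1881/5)/(5 - 1881/5) - 1*10840 = -11886/5/(-1856/5) - 10840 = -5/1856*(-11886/5) - 10840 = 5943/928 - 10840 = -10053577/928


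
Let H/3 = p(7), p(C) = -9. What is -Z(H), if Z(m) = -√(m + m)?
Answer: 3*I*√6 ≈ 7.3485*I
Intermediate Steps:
H = -27 (H = 3*(-9) = -27)
Z(m) = -√2*√m (Z(m) = -√(2*m) = -√2*√m)
-Z(H) = -(-1)*√2*√(-27) = -(-1)*√2*3*I*√3 = -(-3)*I*√6 = 3*I*√6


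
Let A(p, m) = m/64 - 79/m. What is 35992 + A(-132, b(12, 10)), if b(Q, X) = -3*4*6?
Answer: 1295711/36 ≈ 35992.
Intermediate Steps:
b(Q, X) = -72 (b(Q, X) = -12*6 = -72)
A(p, m) = -79/m + m/64 (A(p, m) = m*(1/64) - 79/m = m/64 - 79/m = -79/m + m/64)
35992 + A(-132, b(12, 10)) = 35992 + (-79/(-72) + (1/64)*(-72)) = 35992 + (-79*(-1/72) - 9/8) = 35992 + (79/72 - 9/8) = 35992 - 1/36 = 1295711/36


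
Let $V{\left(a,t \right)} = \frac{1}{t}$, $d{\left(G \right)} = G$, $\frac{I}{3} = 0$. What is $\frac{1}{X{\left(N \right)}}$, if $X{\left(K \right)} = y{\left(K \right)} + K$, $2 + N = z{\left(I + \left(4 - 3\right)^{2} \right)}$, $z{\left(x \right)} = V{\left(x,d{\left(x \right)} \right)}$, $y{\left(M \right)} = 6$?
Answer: $\frac{1}{5} \approx 0.2$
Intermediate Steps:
$I = 0$ ($I = 3 \cdot 0 = 0$)
$z{\left(x \right)} = \frac{1}{x}$
$N = -1$ ($N = -2 + \frac{1}{0 + \left(4 - 3\right)^{2}} = -2 + \frac{1}{0 + 1^{2}} = -2 + \frac{1}{0 + 1} = -2 + 1^{-1} = -2 + 1 = -1$)
$X{\left(K \right)} = 6 + K$
$\frac{1}{X{\left(N \right)}} = \frac{1}{6 - 1} = \frac{1}{5}$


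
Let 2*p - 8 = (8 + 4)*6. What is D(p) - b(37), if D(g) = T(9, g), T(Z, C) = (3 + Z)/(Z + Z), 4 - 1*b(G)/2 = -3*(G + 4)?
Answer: -760/3 ≈ -253.33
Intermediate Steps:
b(G) = 32 + 6*G (b(G) = 8 - (-6)*(G + 4) = 8 - (-6)*(4 + G) = 8 - 2*(-12 - 3*G) = 8 + (24 + 6*G) = 32 + 6*G)
p = 40 (p = 4 + ((8 + 4)*6)/2 = 4 + (12*6)/2 = 4 + (1/2)*72 = 4 + 36 = 40)
T(Z, C) = (3 + Z)/(2*Z) (T(Z, C) = (3 + Z)/((2*Z)) = (3 + Z)*(1/(2*Z)) = (3 + Z)/(2*Z))
D(g) = 2/3 (D(g) = (1/2)*(3 + 9)/9 = (1/2)*(1/9)*12 = 2/3)
D(p) - b(37) = 2/3 - (32 + 6*37) = 2/3 - (32 + 222) = 2/3 - 1*254 = 2/3 - 254 = -760/3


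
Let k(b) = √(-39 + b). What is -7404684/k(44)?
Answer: -7404684*√5/5 ≈ -3.3115e+6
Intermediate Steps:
-7404684/k(44) = -7404684/√(-39 + 44) = -7404684*√5/5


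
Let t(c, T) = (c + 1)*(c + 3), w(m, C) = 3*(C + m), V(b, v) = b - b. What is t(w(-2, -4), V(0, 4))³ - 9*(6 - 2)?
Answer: 16581339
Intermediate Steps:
V(b, v) = 0
w(m, C) = 3*C + 3*m
t(c, T) = (1 + c)*(3 + c)
t(w(-2, -4), V(0, 4))³ - 9*(6 - 2) = (3 + (3*(-4) + 3*(-2))² + 4*(3*(-4) + 3*(-2)))³ - 9*(6 - 2) = (3 + (-12 - 6)² + 4*(-12 - 6))³ - 9*4 = (3 + (-18)² + 4*(-18))³ - 9*4 = (3 + 324 - 72)³ - 36 = 255³ - 36 = 16581375 - 36 = 16581339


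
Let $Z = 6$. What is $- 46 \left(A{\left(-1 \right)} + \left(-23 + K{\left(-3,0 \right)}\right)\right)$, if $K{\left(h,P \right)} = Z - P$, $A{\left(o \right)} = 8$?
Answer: $414$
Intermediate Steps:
$K{\left(h,P \right)} = 6 - P$
$- 46 \left(A{\left(-1 \right)} + \left(-23 + K{\left(-3,0 \right)}\right)\right) = - 46 \left(8 + \left(-23 + \left(6 - 0\right)\right)\right) = - 46 \left(8 + \left(-23 + \left(6 + 0\right)\right)\right) = - 46 \left(8 + \left(-23 + 6\right)\right) = - 46 \left(8 - 17\right) = \left(-46\right) \left(-9\right) = 414$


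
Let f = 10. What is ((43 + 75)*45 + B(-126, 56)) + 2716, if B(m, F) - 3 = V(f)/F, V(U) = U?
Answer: 224817/28 ≈ 8029.2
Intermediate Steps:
B(m, F) = 3 + 10/F
((43 + 75)*45 + B(-126, 56)) + 2716 = ((43 + 75)*45 + (3 + 10/56)) + 2716 = (118*45 + (3 + 10*(1/56))) + 2716 = (5310 + (3 + 5/28)) + 2716 = (5310 + 89/28) + 2716 = 148769/28 + 2716 = 224817/28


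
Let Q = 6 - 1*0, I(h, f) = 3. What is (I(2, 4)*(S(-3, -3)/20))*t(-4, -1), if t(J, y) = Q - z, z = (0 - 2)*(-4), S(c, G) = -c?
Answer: -9/10 ≈ -0.90000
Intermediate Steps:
Q = 6 (Q = 6 + 0 = 6)
z = 8 (z = -2*(-4) = 8)
t(J, y) = -2 (t(J, y) = 6 - 1*8 = 6 - 8 = -2)
(I(2, 4)*(S(-3, -3)/20))*t(-4, -1) = (3*(-1*(-3)/20))*(-2) = (3*(3*(1/20)))*(-2) = (3*(3/20))*(-2) = (9/20)*(-2) = -9/10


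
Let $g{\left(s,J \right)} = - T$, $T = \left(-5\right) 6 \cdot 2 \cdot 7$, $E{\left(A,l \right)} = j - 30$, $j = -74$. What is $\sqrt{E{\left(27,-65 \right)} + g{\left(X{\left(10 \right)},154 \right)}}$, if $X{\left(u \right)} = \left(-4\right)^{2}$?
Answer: $2 \sqrt{79} \approx 17.776$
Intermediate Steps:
$E{\left(A,l \right)} = -104$ ($E{\left(A,l \right)} = -74 - 30 = -104$)
$T = -420$ ($T = \left(-30\right) 2 \cdot 7 = \left(-60\right) 7 = -420$)
$X{\left(u \right)} = 16$
$g{\left(s,J \right)} = 420$ ($g{\left(s,J \right)} = \left(-1\right) \left(-420\right) = 420$)
$\sqrt{E{\left(27,-65 \right)} + g{\left(X{\left(10 \right)},154 \right)}} = \sqrt{-104 + 420} = \sqrt{316} = 2 \sqrt{79}$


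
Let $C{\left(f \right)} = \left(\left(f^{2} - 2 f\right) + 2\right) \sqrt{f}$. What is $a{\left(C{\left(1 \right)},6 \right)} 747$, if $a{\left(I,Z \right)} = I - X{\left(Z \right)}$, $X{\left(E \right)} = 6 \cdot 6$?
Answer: $-26145$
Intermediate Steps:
$X{\left(E \right)} = 36$
$C{\left(f \right)} = \sqrt{f} \left(2 + f^{2} - 2 f\right)$ ($C{\left(f \right)} = \left(2 + f^{2} - 2 f\right) \sqrt{f} = \sqrt{f} \left(2 + f^{2} - 2 f\right)$)
$a{\left(I,Z \right)} = -36 + I$ ($a{\left(I,Z \right)} = I - 36 = -36 + I$)
$a{\left(C{\left(1 \right)},6 \right)} 747 = \left(-36 + \sqrt{1} \left(2 + 1^{2} - 2\right)\right) 747 = \left(-36 + 1 \left(2 + 1 - 2\right)\right) 747 = \left(-36 + 1 \cdot 1\right) 747 = \left(-36 + 1\right) 747 = \left(-35\right) 747 = -26145$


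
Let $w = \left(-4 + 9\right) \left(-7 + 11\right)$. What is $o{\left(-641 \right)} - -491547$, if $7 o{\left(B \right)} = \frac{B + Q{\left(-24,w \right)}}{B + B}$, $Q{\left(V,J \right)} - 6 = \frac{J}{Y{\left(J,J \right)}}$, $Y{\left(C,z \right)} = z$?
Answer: $\frac{2205571706}{4487} \approx 4.9155 \cdot 10^{5}$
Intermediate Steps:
$w = 20$ ($w = 5 \cdot 4 = 20$)
$Q{\left(V,J \right)} = 7$ ($Q{\left(V,J \right)} = 6 + \frac{J}{J} = 6 + 1 = 7$)
$o{\left(B \right)} = \frac{7 + B}{14 B}$ ($o{\left(B \right)} = \frac{\left(B + 7\right) \frac{1}{B + B}}{7} = \frac{\left(7 + B\right) \frac{1}{2 B}}{7} = \frac{\frac{1}{2} \frac{1}{B} \left(7 + B\right)}{7} = \frac{7 + B}{14 B}$)
$o{\left(-641 \right)} - -491547 = \frac{7 - 641}{14 \left(-641\right)} - -491547 = \frac{1}{14} \left(- \frac{1}{641}\right) \left(-634\right) + 491547 = \frac{317}{4487} + 491547 = \frac{2205571706}{4487}$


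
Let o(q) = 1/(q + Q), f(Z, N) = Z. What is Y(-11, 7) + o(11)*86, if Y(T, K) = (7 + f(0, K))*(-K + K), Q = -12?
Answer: -86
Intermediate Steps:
Y(T, K) = 0 (Y(T, K) = (7 + 0)*(-K + K) = 7*0 = 0)
o(q) = 1/(-12 + q) (o(q) = 1/(q - 12) = 1/(-12 + q))
Y(-11, 7) + o(11)*86 = 0 + 86/(-12 + 11) = 0 + 86/(-1) = 0 - 1*86 = 0 - 86 = -86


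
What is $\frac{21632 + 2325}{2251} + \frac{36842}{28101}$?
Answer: $\frac{756146999}{63255351} \approx 11.954$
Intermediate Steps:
$\frac{21632 + 2325}{2251} + \frac{36842}{28101} = 23957 \cdot \frac{1}{2251} + 36842 \cdot \frac{1}{28101} = \frac{23957}{2251} + \frac{36842}{28101} = \frac{756146999}{63255351}$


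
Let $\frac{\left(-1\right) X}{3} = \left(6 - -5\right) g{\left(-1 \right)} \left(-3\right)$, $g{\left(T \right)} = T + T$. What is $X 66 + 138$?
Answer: $-12930$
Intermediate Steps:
$g{\left(T \right)} = 2 T$
$X = -198$ ($X = - 3 \left(6 - -5\right) 2 \left(-1\right) \left(-3\right) = - 3 \left(6 + 5\right) \left(-2\right) \left(-3\right) = - 3 \cdot 11 \left(-2\right) \left(-3\right) = - 3 \left(\left(-22\right) \left(-3\right)\right) = \left(-3\right) 66 = -198$)
$X 66 + 138 = \left(-198\right) 66 + 138 = -13068 + 138 = -12930$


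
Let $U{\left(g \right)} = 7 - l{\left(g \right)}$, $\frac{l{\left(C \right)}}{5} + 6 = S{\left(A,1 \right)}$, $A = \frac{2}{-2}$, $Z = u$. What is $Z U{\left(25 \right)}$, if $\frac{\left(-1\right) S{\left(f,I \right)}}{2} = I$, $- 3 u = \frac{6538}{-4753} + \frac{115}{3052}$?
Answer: $\frac{6205081}{296044} \approx 20.96$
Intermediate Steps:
$u = \frac{132023}{296044}$ ($u = - \frac{\frac{6538}{-4753} + \frac{115}{3052}}{3} = - \frac{6538 \left(- \frac{1}{4753}\right) + 115 \cdot \frac{1}{3052}}{3} = - \frac{- \frac{934}{679} + \frac{115}{3052}}{3} = \left(- \frac{1}{3}\right) \left(- \frac{396069}{296044}\right) = \frac{132023}{296044} \approx 0.44596$)
$Z = \frac{132023}{296044} \approx 0.44596$
$A = -1$ ($A = 2 \left(- \frac{1}{2}\right) = -1$)
$S{\left(f,I \right)} = - 2 I$
$l{\left(C \right)} = -40$ ($l{\left(C \right)} = -30 + 5 \left(\left(-2\right) 1\right) = -30 + 5 \left(-2\right) = -30 - 10 = -40$)
$U{\left(g \right)} = 47$ ($U{\left(g \right)} = 7 - -40 = 7 + 40 = 47$)
$Z U{\left(25 \right)} = \frac{132023}{296044} \cdot 47 = \frac{6205081}{296044}$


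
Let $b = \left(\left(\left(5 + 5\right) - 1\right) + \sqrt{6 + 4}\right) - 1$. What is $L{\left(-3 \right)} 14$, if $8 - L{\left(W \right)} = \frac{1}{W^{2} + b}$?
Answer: $\frac{31010}{279} + \frac{14 \sqrt{10}}{279} \approx 111.31$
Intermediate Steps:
$b = 8 + \sqrt{10}$ ($b = \left(\left(10 - 1\right) + \sqrt{10}\right) - 1 = \left(9 + \sqrt{10}\right) - 1 = 8 + \sqrt{10} \approx 11.162$)
$L{\left(W \right)} = 8 - \frac{1}{8 + \sqrt{10} + W^{2}}$ ($L{\left(W \right)} = 8 - \frac{1}{W^{2} + \left(8 + \sqrt{10}\right)} = 8 - \frac{1}{8 + \sqrt{10} + W^{2}}$)
$L{\left(-3 \right)} 14 = \frac{63 + 8 \sqrt{10} + 8 \left(-3\right)^{2}}{8 + \sqrt{10} + \left(-3\right)^{2}} \cdot 14 = \frac{63 + 8 \sqrt{10} + 8 \cdot 9}{8 + \sqrt{10} + 9} \cdot 14 = \frac{63 + 8 \sqrt{10} + 72}{17 + \sqrt{10}} \cdot 14 = \frac{135 + 8 \sqrt{10}}{17 + \sqrt{10}} \cdot 14 = \frac{14 \left(135 + 8 \sqrt{10}\right)}{17 + \sqrt{10}}$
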